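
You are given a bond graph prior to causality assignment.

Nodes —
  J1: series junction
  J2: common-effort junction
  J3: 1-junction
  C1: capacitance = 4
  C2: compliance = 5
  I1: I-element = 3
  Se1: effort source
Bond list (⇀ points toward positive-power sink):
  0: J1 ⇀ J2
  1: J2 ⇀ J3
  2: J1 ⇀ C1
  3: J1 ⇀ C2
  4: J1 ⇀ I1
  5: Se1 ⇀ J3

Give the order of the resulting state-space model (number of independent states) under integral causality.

3  (C1, C2, I1 all integral)

#5 |J3  (Se1: effort source, stroke at far end)
#1 |J2  (only one flow-in slot at J3)
#0 |J1  (J2: bond 1 brought effort, rest push out)
#2 |J1  (C1: C, integral causality)
#3 |J1  (C2: C, integral causality)
#4 |I1  (J1: last free bond brings flow in)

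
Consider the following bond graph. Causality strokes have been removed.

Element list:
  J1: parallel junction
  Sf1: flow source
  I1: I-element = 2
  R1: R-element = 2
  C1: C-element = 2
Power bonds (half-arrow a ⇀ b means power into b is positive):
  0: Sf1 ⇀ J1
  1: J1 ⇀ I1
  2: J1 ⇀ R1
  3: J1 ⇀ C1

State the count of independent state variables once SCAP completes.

β0 →Sf1  (Sf1: flow source, stroke at near end)
β1 →I1  (I1 integral (f out))
β3 →J1  (C1 outputs effort q/C1)
β2 →R1  (common-e at J1 fixed by 3)

2  (C1, I1 all integral)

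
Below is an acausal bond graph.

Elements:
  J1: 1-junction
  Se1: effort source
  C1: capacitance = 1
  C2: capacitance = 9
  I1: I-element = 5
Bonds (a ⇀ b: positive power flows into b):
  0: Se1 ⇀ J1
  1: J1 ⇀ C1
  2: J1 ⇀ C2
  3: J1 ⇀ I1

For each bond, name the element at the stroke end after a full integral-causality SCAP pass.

bond 0 |J1
bond 1 |J1
bond 2 |J1
bond 3 |I1

b0 stroke→J1  (Se1 fixes effort; stroke away)
b1 stroke→J1  (C1: C, integral causality)
b2 stroke→J1  (C2: C, integral causality)
b3 stroke→I1  (J1 needs exactly one f-in)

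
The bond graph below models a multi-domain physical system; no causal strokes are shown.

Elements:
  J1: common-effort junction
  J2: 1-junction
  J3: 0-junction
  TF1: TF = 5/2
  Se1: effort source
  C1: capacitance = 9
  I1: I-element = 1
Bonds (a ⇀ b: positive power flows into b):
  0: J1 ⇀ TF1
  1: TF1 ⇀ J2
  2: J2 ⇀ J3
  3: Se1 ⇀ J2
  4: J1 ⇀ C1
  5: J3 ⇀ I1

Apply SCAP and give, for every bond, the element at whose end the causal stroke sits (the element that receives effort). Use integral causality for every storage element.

β3 |J2  (Se1: effort source, stroke at far end)
β4 |J1  (prefer integral on C1)
β0 |TF1  (0-jn J1 has e-setter on 4)
β1 |J2  (TF1: transformer flips bond 0)
β2 |J3  (only one flow-in slot at J2)
β5 |I1  (0-jn J3 has e-setter on 2)

β0 |TF1
β1 |J2
β2 |J3
β3 |J2
β4 |J1
β5 |I1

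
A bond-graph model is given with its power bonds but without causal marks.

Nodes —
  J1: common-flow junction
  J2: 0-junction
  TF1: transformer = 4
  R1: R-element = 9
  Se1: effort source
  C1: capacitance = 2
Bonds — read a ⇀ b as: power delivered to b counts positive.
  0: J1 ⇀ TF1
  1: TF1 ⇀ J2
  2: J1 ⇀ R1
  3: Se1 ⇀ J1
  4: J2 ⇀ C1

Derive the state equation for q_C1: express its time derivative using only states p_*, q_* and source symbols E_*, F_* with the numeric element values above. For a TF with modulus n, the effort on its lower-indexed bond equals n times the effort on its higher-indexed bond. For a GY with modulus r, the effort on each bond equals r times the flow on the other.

dq_C1/dt = 4*E_Se1/9 - 8*q_C1/9

b3 stroke→J1  (Se1 fixes effort; stroke away)
b4 stroke→J2  (prefer integral on C1)
b1 stroke→TF1  (J2 effort already set via bond 4)
b0 stroke→J1  (TF TF1: opposite of bond 1)
b2 stroke→R1  (only one flow-in slot at J1)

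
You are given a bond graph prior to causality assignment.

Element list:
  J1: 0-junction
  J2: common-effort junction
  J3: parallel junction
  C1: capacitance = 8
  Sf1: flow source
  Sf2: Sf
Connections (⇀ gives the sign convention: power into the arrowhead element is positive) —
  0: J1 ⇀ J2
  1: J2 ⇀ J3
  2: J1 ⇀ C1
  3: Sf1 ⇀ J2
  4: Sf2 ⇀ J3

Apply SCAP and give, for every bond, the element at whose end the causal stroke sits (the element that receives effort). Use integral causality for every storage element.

b3 stroke→Sf1  (Sf1 (Sf) sets flow on bond)
b4 stroke→Sf2  (Sf2 (Sf) sets flow on bond)
b1 stroke→J3  (only one effort-in slot at J3)
b0 stroke→J2  (closing 0-jn rule on J2)
b2 stroke→J1  (J1 needs exactly one e-in)

#0 →J2
#1 →J3
#2 →J1
#3 →Sf1
#4 →Sf2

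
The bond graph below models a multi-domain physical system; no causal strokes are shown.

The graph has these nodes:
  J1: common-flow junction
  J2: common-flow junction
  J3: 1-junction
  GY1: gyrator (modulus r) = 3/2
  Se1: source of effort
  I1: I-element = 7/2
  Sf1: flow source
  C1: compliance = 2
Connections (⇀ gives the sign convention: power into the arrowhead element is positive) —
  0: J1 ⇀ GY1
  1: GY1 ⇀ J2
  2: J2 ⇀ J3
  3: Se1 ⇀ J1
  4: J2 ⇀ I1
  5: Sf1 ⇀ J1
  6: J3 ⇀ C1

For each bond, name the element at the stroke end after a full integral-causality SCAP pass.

b3 stroke→J1  (source Se1 imposes e)
b5 stroke→Sf1  (source Sf1 imposes f)
b0 stroke→J1  (J1 flow already set via bond 5)
b1 stroke→J2  (through GY1, causality inverts; strokes same side of GY1)
b4 stroke→I1  (I1: I, integral causality)
b2 stroke→J2  (J2 flow already set via bond 4)
b6 stroke→J3  (J3 flow already set via bond 2)

#0 |J1
#1 |J2
#2 |J2
#3 |J1
#4 |I1
#5 |Sf1
#6 |J3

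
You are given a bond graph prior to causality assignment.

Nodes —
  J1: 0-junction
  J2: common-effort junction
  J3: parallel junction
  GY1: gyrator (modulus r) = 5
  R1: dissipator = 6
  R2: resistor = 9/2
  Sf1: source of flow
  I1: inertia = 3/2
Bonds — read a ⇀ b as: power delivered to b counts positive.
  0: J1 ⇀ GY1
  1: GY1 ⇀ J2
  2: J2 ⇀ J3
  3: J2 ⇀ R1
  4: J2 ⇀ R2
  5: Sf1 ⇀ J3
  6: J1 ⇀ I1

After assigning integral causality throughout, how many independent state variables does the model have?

1  (I1 all integral)

#5 →Sf1  (source Sf1 imposes f)
#2 →J3  (only one effort-in slot at J3)
#6 →I1  (prefer integral on I1)
#0 →J1  (closing 0-jn rule on J1)
#1 →J2  (through GY1, causality inverts; strokes same side of GY1)
#3 →R1  (common-e at J2 fixed by 1)
#4 →R2  (J2: bond 1 brought effort, rest push out)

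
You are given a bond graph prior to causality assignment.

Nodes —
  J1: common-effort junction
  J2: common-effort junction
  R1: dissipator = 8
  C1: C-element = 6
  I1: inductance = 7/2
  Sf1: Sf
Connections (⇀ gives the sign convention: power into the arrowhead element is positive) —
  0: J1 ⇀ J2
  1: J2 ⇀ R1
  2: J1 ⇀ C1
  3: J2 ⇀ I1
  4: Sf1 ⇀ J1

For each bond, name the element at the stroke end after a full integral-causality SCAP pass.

β4 stroke→Sf1  (Sf1 (Sf) sets flow on bond)
β2 stroke→J1  (prefer integral on C1)
β0 stroke→J2  (J1: bond 2 brought effort, rest push out)
β1 stroke→R1  (J2 effort already set via bond 0)
β3 stroke→I1  (common-e at J2 fixed by 0)

b0 stroke→J2
b1 stroke→R1
b2 stroke→J1
b3 stroke→I1
b4 stroke→Sf1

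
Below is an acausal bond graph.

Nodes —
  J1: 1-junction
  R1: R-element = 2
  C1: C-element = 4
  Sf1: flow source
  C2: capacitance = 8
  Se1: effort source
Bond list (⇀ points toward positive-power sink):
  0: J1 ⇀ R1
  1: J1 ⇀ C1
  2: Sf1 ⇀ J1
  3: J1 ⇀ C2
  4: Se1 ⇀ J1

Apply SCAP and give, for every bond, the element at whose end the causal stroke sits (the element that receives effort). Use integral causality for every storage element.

β2 stroke→Sf1  (Sf1 fixes flow; stroke at Sf1)
β4 stroke→J1  (Se1 fixes effort; stroke away)
β0 stroke→J1  (J1 flow already set via bond 2)
β1 stroke→J1  (common-f at J1 fixed by 2)
β3 stroke→J1  (J1: bond 2 brought flow, rest push out)

β0 |J1
β1 |J1
β2 |Sf1
β3 |J1
β4 |J1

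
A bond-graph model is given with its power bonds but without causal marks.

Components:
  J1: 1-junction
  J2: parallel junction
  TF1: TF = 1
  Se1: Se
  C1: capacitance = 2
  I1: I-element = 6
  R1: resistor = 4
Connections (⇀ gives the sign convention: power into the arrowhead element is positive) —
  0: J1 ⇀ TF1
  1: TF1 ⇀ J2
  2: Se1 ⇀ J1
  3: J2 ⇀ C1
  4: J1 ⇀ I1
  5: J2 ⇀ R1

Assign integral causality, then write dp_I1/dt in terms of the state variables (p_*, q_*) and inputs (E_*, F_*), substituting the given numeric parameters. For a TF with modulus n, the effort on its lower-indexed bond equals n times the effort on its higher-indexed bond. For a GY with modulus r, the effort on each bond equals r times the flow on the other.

dp_I1/dt = E_Se1 - q_C1/2

bond 2 stroke→J1  (Se1 fixes effort; stroke away)
bond 3 stroke→J2  (C1: C, integral causality)
bond 1 stroke→TF1  (0-jn J2 has e-setter on 3)
bond 5 stroke→R1  (J2: bond 3 brought effort, rest push out)
bond 0 stroke→J1  (TF1: transformer flips bond 1)
bond 4 stroke→I1  (only one flow-in slot at J1)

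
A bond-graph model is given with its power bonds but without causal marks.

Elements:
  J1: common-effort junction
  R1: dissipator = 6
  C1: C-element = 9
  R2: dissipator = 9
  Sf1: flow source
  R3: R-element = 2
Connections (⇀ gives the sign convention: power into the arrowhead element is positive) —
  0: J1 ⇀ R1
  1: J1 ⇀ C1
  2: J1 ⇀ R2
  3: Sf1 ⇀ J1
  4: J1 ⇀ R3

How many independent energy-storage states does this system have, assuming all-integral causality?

b3 stroke at Sf1  (Sf1 (Sf) sets flow on bond)
b1 stroke at J1  (prefer integral on C1)
b0 stroke at R1  (J1: bond 1 brought effort, rest push out)
b2 stroke at R2  (0-jn J1 has e-setter on 1)
b4 stroke at R3  (J1: bond 1 brought effort, rest push out)

1  (C1 all integral)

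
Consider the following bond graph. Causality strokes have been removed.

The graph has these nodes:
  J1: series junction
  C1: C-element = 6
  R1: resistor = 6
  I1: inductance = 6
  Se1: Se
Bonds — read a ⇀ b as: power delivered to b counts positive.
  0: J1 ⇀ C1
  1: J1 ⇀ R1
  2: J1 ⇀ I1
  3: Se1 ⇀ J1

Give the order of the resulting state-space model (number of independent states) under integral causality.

2  (C1, I1 all integral)

bond 3 stroke→J1  (Se1 fixes effort; stroke away)
bond 0 stroke→J1  (C1 outputs effort q/C1)
bond 2 stroke→I1  (I1: I, integral causality)
bond 1 stroke→J1  (J1 flow already set via bond 2)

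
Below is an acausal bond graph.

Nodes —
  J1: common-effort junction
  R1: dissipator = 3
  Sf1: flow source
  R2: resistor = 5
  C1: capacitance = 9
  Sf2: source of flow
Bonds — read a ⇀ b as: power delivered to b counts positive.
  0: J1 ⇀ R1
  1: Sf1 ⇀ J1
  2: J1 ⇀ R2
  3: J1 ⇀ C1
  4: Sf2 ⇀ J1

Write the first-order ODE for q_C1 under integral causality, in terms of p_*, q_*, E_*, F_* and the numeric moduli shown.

dq_C1/dt = F_Sf1 + F_Sf2 - 8*q_C1/135

β1 |Sf1  (Sf1 fixes flow; stroke at Sf1)
β4 |Sf2  (Sf2 fixes flow; stroke at Sf2)
β3 |J1  (C1 integral (e out))
β0 |R1  (0-jn J1 has e-setter on 3)
β2 |R2  (0-jn J1 has e-setter on 3)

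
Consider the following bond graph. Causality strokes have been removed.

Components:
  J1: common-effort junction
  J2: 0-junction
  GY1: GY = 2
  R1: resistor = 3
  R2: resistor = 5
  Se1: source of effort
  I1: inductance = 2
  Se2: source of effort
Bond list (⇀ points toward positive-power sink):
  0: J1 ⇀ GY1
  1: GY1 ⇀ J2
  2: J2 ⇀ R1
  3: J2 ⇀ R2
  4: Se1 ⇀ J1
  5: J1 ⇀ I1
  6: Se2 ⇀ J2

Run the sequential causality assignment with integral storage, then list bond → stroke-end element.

#4 stroke→J1  (Se1 fixes effort; stroke away)
#6 stroke→J2  (Se2 (Se) sets effort on bond)
#0 stroke→GY1  (J1 effort already set via bond 4)
#5 stroke→I1  (0-jn J1 has e-setter on 4)
#1 stroke→GY1  (J2: bond 6 brought effort, rest push out)
#2 stroke→R1  (common-e at J2 fixed by 6)
#3 stroke→R2  (J2 effort already set via bond 6)

#0 stroke at GY1
#1 stroke at GY1
#2 stroke at R1
#3 stroke at R2
#4 stroke at J1
#5 stroke at I1
#6 stroke at J2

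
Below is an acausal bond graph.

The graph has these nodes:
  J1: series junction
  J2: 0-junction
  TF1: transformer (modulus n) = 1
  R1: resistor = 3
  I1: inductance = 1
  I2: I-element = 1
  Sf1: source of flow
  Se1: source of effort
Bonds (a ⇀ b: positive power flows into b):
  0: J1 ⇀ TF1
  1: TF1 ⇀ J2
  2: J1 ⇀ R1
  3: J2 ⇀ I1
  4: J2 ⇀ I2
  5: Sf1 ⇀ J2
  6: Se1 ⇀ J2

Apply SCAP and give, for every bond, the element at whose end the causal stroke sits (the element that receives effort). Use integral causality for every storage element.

bond 0 |J1
bond 1 |TF1
bond 2 |R1
bond 3 |I1
bond 4 |I2
bond 5 |Sf1
bond 6 |J2

bond 5 stroke at Sf1  (Sf1 (Sf) sets flow on bond)
bond 6 stroke at J2  (Se1: effort source, stroke at far end)
bond 1 stroke at TF1  (J2 effort already set via bond 6)
bond 3 stroke at I1  (J2 effort already set via bond 6)
bond 4 stroke at I2  (J2: bond 6 brought effort, rest push out)
bond 0 stroke at J1  (TF TF1: opposite of bond 1)
bond 2 stroke at R1  (J1 needs exactly one f-in)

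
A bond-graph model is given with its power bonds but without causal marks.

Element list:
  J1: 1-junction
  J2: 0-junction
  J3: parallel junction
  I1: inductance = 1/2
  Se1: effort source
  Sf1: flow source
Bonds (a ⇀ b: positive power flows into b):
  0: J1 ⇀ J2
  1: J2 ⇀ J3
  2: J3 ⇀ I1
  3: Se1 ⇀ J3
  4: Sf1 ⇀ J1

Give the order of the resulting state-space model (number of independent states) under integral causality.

1  (I1 all integral)

β3 stroke at J3  (source Se1 imposes e)
β4 stroke at Sf1  (Sf1 (Sf) sets flow on bond)
β0 stroke at J1  (J1 flow already set via bond 4)
β1 stroke at J2  (J2: last free bond brings effort in)
β2 stroke at I1  (0-jn J3 has e-setter on 3)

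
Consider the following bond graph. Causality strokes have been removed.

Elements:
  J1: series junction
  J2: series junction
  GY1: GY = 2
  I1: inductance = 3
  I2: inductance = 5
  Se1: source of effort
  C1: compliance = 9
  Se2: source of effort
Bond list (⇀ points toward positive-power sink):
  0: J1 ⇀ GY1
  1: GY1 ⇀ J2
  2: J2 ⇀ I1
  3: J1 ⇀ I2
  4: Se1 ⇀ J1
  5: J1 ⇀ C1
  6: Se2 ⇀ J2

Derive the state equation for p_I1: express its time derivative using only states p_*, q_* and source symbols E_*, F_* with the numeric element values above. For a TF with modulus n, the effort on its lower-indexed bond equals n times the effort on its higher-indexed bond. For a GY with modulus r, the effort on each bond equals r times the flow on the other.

dp_I1/dt = E_Se2 + 2*p_I2/5

b4 |J1  (Se1 fixes effort; stroke away)
b6 |J2  (Se2: effort source, stroke at far end)
b2 |I1  (I1 integral (f out))
b1 |J2  (common-f at J2 fixed by 2)
b0 |J1  (through GY1, causality inverts; strokes same side of GY1)
b3 |I2  (I2: I, integral causality)
b5 |J1  (J1: bond 3 brought flow, rest push out)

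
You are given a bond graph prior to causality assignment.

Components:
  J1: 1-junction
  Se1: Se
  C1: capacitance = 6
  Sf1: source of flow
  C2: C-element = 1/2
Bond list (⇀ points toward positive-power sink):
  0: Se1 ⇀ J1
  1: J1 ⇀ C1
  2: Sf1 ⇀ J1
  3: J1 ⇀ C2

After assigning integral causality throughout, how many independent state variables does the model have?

#0 stroke at J1  (Se1: effort source, stroke at far end)
#2 stroke at Sf1  (Sf1 (Sf) sets flow on bond)
#1 stroke at J1  (1-jn J1 has f-setter on 2)
#3 stroke at J1  (J1 flow already set via bond 2)

2  (C1, C2 all integral)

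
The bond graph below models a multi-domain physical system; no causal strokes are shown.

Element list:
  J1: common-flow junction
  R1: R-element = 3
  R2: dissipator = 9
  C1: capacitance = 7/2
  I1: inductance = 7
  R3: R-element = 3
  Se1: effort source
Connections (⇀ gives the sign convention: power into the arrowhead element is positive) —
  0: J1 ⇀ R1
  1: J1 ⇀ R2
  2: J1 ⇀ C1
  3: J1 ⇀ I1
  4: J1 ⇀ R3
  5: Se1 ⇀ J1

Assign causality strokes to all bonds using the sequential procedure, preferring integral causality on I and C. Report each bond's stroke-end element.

#5 stroke at J1  (Se1: effort source, stroke at far end)
#2 stroke at J1  (prefer integral on C1)
#3 stroke at I1  (I1 outputs flow p/I1)
#0 stroke at J1  (J1: bond 3 brought flow, rest push out)
#1 stroke at J1  (J1 flow already set via bond 3)
#4 stroke at J1  (common-f at J1 fixed by 3)

#0 →J1
#1 →J1
#2 →J1
#3 →I1
#4 →J1
#5 →J1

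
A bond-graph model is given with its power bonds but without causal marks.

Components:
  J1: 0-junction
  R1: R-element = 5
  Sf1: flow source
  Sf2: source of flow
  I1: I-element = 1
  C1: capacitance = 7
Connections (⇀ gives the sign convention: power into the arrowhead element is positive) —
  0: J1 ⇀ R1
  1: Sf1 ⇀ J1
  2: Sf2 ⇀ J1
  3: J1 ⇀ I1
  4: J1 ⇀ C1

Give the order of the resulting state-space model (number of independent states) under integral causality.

2  (C1, I1 all integral)

β1 |Sf1  (Sf1 (Sf) sets flow on bond)
β2 |Sf2  (Sf2 fixes flow; stroke at Sf2)
β3 |I1  (I1 integral (f out))
β4 |J1  (C1 outputs effort q/C1)
β0 |R1  (common-e at J1 fixed by 4)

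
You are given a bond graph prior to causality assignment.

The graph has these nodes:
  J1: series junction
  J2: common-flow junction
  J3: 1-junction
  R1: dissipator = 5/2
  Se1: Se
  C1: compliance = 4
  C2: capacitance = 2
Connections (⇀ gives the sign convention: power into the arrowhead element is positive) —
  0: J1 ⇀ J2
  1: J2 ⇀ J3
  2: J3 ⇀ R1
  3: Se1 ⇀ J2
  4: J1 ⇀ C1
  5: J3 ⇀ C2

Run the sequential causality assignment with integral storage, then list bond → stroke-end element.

bond 3 stroke→J2  (Se1: effort source, stroke at far end)
bond 4 stroke→J1  (C1 outputs effort q/C1)
bond 0 stroke→J2  (only one flow-in slot at J1)
bond 1 stroke→J3  (J2: last free bond brings flow in)
bond 5 stroke→J3  (C2: C, integral causality)
bond 2 stroke→R1  (J3: last free bond brings flow in)

β0 |J2
β1 |J3
β2 |R1
β3 |J2
β4 |J1
β5 |J3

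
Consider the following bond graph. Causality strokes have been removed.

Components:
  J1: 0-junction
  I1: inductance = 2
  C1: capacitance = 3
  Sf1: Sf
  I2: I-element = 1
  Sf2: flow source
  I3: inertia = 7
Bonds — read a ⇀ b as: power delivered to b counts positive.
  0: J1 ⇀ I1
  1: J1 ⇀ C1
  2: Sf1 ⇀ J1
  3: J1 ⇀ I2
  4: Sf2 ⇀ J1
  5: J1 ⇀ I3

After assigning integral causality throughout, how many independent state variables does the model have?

4  (C1, I1, I2, I3 all integral)

β2 →Sf1  (Sf1 (Sf) sets flow on bond)
β4 →Sf2  (Sf2 (Sf) sets flow on bond)
β0 →I1  (I1 outputs flow p/I1)
β1 →J1  (C1 outputs effort q/C1)
β3 →I2  (0-jn J1 has e-setter on 1)
β5 →I3  (J1 effort already set via bond 1)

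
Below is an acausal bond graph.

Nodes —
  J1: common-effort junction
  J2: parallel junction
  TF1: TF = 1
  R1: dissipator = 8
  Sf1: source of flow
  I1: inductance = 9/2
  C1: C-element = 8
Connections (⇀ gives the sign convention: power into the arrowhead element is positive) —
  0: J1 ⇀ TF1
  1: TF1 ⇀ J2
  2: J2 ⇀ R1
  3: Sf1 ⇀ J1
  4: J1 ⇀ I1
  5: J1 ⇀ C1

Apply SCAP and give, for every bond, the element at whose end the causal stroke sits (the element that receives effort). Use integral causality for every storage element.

#3 stroke at Sf1  (Sf1: flow source, stroke at near end)
#4 stroke at I1  (I1: I, integral causality)
#5 stroke at J1  (C1 integral (e out))
#0 stroke at TF1  (J1 effort already set via bond 5)
#1 stroke at J2  (TF TF1: opposite of bond 0)
#2 stroke at R1  (0-jn J2 has e-setter on 1)

bond 0 →TF1
bond 1 →J2
bond 2 →R1
bond 3 →Sf1
bond 4 →I1
bond 5 →J1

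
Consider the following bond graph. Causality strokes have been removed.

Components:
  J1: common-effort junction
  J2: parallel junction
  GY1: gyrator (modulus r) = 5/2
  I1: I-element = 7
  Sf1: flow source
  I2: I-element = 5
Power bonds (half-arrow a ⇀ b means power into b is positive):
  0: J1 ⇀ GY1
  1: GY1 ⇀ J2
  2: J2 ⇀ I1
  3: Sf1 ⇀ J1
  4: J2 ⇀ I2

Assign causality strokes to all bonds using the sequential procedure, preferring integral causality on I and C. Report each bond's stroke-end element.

#0 stroke→J1
#1 stroke→J2
#2 stroke→I1
#3 stroke→Sf1
#4 stroke→I2

#3 stroke at Sf1  (Sf1 (Sf) sets flow on bond)
#0 stroke at J1  (closing 0-jn rule on J1)
#1 stroke at J2  (through GY1, causality inverts; strokes same side of GY1)
#2 stroke at I1  (0-jn J2 has e-setter on 1)
#4 stroke at I2  (J2 effort already set via bond 1)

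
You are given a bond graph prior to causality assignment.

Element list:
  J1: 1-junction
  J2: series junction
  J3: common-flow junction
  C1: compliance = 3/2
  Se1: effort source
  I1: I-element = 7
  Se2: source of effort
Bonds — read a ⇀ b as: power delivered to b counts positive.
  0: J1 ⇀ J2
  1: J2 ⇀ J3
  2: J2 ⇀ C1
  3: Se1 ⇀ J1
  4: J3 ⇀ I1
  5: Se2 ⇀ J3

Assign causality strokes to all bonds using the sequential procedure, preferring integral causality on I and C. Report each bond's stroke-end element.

b0 |J2
b1 |J3
b2 |J2
b3 |J1
b4 |I1
b5 |J3

β3 stroke→J1  (Se1 fixes effort; stroke away)
β5 stroke→J3  (source Se2 imposes e)
β0 stroke→J2  (only one flow-in slot at J1)
β2 stroke→J2  (C1 outputs effort q/C1)
β1 stroke→J3  (J2 needs exactly one f-in)
β4 stroke→I1  (J3 needs exactly one f-in)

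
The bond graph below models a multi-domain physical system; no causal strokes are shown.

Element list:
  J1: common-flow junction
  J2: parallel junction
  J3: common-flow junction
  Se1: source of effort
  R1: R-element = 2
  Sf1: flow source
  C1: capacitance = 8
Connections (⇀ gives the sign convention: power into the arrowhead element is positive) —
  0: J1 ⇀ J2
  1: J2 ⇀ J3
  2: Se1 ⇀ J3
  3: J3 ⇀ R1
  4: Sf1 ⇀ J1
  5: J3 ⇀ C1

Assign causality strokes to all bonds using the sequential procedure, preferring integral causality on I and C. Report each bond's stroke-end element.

#0 stroke→J1
#1 stroke→J2
#2 stroke→J3
#3 stroke→J3
#4 stroke→Sf1
#5 stroke→J3

b2 stroke at J3  (Se1: effort source, stroke at far end)
b4 stroke at Sf1  (Sf1: flow source, stroke at near end)
b0 stroke at J1  (common-f at J1 fixed by 4)
b1 stroke at J2  (J2: last free bond brings effort in)
b3 stroke at J3  (common-f at J3 fixed by 1)
b5 stroke at J3  (J3: bond 1 brought flow, rest push out)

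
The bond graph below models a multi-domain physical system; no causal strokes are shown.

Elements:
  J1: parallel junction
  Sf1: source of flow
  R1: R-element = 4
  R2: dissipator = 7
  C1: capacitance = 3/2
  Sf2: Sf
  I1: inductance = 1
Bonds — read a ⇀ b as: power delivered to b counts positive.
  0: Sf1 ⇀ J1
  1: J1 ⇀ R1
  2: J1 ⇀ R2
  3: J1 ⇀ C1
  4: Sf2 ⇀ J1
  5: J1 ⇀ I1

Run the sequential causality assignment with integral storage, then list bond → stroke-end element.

β0 |Sf1  (Sf1 (Sf) sets flow on bond)
β4 |Sf2  (Sf2 fixes flow; stroke at Sf2)
β3 |J1  (C1: C, integral causality)
β1 |R1  (J1: bond 3 brought effort, rest push out)
β2 |R2  (0-jn J1 has e-setter on 3)
β5 |I1  (J1: bond 3 brought effort, rest push out)

b0 →Sf1
b1 →R1
b2 →R2
b3 →J1
b4 →Sf2
b5 →I1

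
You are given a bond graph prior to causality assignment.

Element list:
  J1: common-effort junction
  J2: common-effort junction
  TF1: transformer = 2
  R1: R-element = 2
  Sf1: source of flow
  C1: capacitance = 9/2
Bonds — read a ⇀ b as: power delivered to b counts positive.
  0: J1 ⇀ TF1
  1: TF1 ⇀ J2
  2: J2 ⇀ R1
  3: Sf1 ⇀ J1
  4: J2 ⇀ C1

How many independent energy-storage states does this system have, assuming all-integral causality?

1  (C1 all integral)

#3 →Sf1  (Sf1 (Sf) sets flow on bond)
#0 →J1  (J1 needs exactly one e-in)
#1 →TF1  (through TF1, causality passes straight; one stroke at TF1)
#4 →J2  (prefer integral on C1)
#2 →R1  (J2 effort already set via bond 4)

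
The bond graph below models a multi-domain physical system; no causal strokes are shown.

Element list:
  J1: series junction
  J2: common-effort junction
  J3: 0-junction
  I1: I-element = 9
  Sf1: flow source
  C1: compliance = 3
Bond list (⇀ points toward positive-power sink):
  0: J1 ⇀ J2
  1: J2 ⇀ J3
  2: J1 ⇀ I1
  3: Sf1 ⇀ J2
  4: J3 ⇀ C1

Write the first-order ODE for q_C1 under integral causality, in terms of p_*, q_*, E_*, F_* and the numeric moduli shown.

#3 |Sf1  (source Sf1 imposes f)
#2 |I1  (I1: I, integral causality)
#0 |J1  (common-f at J1 fixed by 2)
#1 |J2  (closing 0-jn rule on J2)
#4 |J3  (only one effort-in slot at J3)

dq_C1/dt = F_Sf1 + p_I1/9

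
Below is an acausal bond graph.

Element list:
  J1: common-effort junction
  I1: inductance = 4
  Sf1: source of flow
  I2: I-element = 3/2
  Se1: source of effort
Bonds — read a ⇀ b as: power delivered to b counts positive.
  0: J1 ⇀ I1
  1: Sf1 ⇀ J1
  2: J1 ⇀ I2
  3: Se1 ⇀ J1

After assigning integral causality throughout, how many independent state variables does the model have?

#1 →Sf1  (Sf1 fixes flow; stroke at Sf1)
#3 →J1  (Se1 (Se) sets effort on bond)
#0 →I1  (0-jn J1 has e-setter on 3)
#2 →I2  (J1 effort already set via bond 3)

2  (I1, I2 all integral)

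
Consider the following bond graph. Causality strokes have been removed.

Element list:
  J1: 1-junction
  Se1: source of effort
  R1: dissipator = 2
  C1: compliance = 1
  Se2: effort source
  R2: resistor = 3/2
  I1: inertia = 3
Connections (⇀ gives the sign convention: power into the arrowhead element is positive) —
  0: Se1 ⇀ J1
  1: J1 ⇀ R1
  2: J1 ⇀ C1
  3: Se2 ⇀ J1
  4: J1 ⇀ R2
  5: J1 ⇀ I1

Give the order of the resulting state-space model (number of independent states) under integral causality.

#0 →J1  (source Se1 imposes e)
#3 →J1  (source Se2 imposes e)
#2 →J1  (C1: C, integral causality)
#5 →I1  (prefer integral on I1)
#1 →J1  (1-jn J1 has f-setter on 5)
#4 →J1  (J1: bond 5 brought flow, rest push out)

2  (C1, I1 all integral)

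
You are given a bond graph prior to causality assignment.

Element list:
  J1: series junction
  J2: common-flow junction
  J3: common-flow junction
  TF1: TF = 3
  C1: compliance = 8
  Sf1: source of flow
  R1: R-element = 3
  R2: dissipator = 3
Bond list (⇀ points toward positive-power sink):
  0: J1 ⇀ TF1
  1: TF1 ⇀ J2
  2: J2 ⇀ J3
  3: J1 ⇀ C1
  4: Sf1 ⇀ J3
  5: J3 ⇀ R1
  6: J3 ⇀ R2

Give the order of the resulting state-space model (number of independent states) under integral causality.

b4 stroke→Sf1  (Sf1 (Sf) sets flow on bond)
b2 stroke→J3  (J3 flow already set via bond 4)
b5 stroke→J3  (1-jn J3 has f-setter on 4)
b6 stroke→J3  (J3 flow already set via bond 4)
b1 stroke→J2  (J2 flow already set via bond 2)
b0 stroke→TF1  (through TF1, causality passes straight; one stroke at TF1)
b3 stroke→J1  (J1 flow already set via bond 0)

1  (C1 all integral)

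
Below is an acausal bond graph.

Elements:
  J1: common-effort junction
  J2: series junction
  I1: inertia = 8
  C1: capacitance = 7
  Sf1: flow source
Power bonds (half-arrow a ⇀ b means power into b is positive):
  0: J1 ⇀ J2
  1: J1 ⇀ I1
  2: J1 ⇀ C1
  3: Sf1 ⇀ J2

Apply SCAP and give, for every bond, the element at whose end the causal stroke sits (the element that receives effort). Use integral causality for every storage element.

β3 stroke→Sf1  (Sf1 (Sf) sets flow on bond)
β0 stroke→J2  (1-jn J2 has f-setter on 3)
β1 stroke→I1  (I1 outputs flow p/I1)
β2 stroke→J1  (closing 0-jn rule on J1)

b0 →J2
b1 →I1
b2 →J1
b3 →Sf1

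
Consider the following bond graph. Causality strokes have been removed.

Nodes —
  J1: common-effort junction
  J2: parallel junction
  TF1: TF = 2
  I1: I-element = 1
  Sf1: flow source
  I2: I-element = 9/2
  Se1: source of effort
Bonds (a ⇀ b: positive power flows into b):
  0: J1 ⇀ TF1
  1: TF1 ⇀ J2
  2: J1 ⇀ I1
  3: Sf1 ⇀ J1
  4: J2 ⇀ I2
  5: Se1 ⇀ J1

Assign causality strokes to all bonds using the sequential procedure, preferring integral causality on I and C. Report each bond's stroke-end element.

b0 |TF1
b1 |J2
b2 |I1
b3 |Sf1
b4 |I2
b5 |J1

#3 →Sf1  (Sf1 (Sf) sets flow on bond)
#5 →J1  (Se1 fixes effort; stroke away)
#0 →TF1  (J1 effort already set via bond 5)
#2 →I1  (0-jn J1 has e-setter on 5)
#1 →J2  (through TF1, causality passes straight; one stroke at TF1)
#4 →I2  (J2: bond 1 brought effort, rest push out)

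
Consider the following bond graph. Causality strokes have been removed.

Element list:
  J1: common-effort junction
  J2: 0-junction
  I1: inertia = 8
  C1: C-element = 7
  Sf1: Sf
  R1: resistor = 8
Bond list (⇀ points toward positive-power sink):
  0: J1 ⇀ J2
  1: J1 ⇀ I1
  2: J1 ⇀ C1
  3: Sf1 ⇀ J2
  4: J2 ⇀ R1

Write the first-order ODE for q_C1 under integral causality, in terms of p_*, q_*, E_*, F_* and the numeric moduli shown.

bond 3 |Sf1  (Sf1: flow source, stroke at near end)
bond 1 |I1  (prefer integral on I1)
bond 2 |J1  (C1 integral (e out))
bond 0 |J2  (common-e at J1 fixed by 2)
bond 4 |R1  (J2 effort already set via bond 0)

dq_C1/dt = F_Sf1 - p_I1/8 - q_C1/56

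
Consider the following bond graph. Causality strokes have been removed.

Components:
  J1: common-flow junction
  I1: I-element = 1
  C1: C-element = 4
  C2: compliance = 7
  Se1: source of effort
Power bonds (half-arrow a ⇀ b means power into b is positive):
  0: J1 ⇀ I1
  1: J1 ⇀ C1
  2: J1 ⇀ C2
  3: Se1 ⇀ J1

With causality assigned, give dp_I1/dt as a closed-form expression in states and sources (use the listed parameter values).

dp_I1/dt = E_Se1 - q_C1/4 - q_C2/7

b3 |J1  (source Se1 imposes e)
b0 |I1  (I1: I, integral causality)
b1 |J1  (1-jn J1 has f-setter on 0)
b2 |J1  (1-jn J1 has f-setter on 0)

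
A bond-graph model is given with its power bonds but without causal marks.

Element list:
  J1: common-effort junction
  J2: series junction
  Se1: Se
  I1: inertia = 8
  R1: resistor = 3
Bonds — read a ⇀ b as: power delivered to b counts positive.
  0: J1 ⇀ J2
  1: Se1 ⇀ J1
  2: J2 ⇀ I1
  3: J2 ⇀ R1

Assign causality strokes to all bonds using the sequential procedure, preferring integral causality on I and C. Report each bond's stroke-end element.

b1 |J1  (Se1: effort source, stroke at far end)
b0 |J2  (common-e at J1 fixed by 1)
b2 |I1  (I1 outputs flow p/I1)
b3 |J2  (1-jn J2 has f-setter on 2)

b0 |J2
b1 |J1
b2 |I1
b3 |J2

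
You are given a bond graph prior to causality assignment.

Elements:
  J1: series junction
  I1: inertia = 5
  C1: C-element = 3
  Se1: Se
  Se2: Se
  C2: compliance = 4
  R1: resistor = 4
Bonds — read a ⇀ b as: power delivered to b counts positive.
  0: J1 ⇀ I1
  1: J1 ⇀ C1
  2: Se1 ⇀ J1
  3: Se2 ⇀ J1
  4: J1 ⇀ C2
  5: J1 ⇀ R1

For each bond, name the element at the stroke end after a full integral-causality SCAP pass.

#0 stroke at I1
#1 stroke at J1
#2 stroke at J1
#3 stroke at J1
#4 stroke at J1
#5 stroke at J1

β2 stroke at J1  (Se1: effort source, stroke at far end)
β3 stroke at J1  (Se2 fixes effort; stroke away)
β0 stroke at I1  (I1 integral (f out))
β1 stroke at J1  (J1 flow already set via bond 0)
β4 stroke at J1  (J1 flow already set via bond 0)
β5 stroke at J1  (J1: bond 0 brought flow, rest push out)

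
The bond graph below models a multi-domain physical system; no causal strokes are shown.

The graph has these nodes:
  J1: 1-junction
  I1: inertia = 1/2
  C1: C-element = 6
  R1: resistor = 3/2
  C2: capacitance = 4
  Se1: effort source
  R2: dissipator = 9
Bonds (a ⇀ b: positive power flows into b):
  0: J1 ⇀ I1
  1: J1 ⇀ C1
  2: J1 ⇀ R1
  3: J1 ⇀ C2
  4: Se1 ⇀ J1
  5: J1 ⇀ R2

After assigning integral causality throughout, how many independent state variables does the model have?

β4 →J1  (Se1 (Se) sets effort on bond)
β0 →I1  (I1: I, integral causality)
β1 →J1  (J1 flow already set via bond 0)
β2 →J1  (J1: bond 0 brought flow, rest push out)
β3 →J1  (J1 flow already set via bond 0)
β5 →J1  (J1 flow already set via bond 0)

3  (C1, C2, I1 all integral)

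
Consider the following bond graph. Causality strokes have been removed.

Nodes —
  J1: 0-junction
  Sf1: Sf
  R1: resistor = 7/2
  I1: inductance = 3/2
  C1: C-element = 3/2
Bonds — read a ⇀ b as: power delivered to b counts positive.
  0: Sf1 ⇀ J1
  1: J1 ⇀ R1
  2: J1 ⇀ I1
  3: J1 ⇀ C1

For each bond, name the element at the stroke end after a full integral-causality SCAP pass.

bond 0 stroke at Sf1
bond 1 stroke at R1
bond 2 stroke at I1
bond 3 stroke at J1

β0 →Sf1  (Sf1 (Sf) sets flow on bond)
β2 →I1  (I1 outputs flow p/I1)
β3 →J1  (C1 outputs effort q/C1)
β1 →R1  (J1: bond 3 brought effort, rest push out)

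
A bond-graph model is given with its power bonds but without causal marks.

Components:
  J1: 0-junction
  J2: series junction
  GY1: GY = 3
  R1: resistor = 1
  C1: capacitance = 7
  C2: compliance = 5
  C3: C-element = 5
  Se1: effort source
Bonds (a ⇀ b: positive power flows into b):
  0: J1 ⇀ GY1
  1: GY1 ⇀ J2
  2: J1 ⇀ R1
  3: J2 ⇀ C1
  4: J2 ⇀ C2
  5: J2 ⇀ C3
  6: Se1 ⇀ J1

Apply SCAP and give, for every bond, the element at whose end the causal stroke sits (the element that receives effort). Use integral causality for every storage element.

bond 0 stroke→GY1
bond 1 stroke→GY1
bond 2 stroke→R1
bond 3 stroke→J2
bond 4 stroke→J2
bond 5 stroke→J2
bond 6 stroke→J1

#6 |J1  (Se1 fixes effort; stroke away)
#0 |GY1  (J1: bond 6 brought effort, rest push out)
#2 |R1  (J1: bond 6 brought effort, rest push out)
#1 |GY1  (GY1 both-in/both-out from 0)
#3 |J2  (J2: bond 1 brought flow, rest push out)
#4 |J2  (J2: bond 1 brought flow, rest push out)
#5 |J2  (1-jn J2 has f-setter on 1)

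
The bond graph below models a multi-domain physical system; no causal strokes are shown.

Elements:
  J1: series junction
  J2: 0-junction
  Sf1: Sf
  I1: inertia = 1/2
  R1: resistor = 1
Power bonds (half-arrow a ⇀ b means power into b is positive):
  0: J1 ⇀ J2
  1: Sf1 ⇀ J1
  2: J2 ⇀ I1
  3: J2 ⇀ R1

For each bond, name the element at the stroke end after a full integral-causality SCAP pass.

#1 →Sf1  (source Sf1 imposes f)
#0 →J1  (common-f at J1 fixed by 1)
#2 →I1  (I1: I, integral causality)
#3 →J2  (only one effort-in slot at J2)

b0 →J1
b1 →Sf1
b2 →I1
b3 →J2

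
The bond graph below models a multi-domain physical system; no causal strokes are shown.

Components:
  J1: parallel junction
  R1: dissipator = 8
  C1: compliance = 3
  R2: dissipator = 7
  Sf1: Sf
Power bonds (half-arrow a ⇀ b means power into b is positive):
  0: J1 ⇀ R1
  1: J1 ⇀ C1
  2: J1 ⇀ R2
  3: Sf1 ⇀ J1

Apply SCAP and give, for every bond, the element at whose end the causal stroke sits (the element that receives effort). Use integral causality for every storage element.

bond 0 stroke at R1
bond 1 stroke at J1
bond 2 stroke at R2
bond 3 stroke at Sf1

#3 |Sf1  (Sf1: flow source, stroke at near end)
#1 |J1  (C1 integral (e out))
#0 |R1  (J1 effort already set via bond 1)
#2 |R2  (0-jn J1 has e-setter on 1)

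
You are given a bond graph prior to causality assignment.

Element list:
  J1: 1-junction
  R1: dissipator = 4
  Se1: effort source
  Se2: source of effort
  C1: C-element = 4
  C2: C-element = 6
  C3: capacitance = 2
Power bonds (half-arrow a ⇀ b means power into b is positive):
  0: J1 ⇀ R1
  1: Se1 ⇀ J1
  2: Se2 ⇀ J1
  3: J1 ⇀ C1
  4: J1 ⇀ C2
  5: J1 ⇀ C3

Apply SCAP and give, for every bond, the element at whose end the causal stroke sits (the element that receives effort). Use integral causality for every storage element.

#0 stroke→R1
#1 stroke→J1
#2 stroke→J1
#3 stroke→J1
#4 stroke→J1
#5 stroke→J1

#1 |J1  (Se1: effort source, stroke at far end)
#2 |J1  (Se2 (Se) sets effort on bond)
#3 |J1  (prefer integral on C1)
#4 |J1  (prefer integral on C2)
#5 |J1  (C3 integral (e out))
#0 |R1  (J1: last free bond brings flow in)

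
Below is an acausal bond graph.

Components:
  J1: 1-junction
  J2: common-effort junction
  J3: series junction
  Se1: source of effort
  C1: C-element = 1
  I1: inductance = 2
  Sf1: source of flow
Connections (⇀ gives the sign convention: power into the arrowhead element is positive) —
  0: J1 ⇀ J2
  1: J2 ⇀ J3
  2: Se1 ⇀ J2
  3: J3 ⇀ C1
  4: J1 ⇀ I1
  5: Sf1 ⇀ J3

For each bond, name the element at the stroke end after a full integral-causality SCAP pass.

#2 →J2  (Se1 (Se) sets effort on bond)
#5 →Sf1  (Sf1: flow source, stroke at near end)
#0 →J1  (0-jn J2 has e-setter on 2)
#1 →J3  (J2 effort already set via bond 2)
#3 →J3  (common-f at J3 fixed by 5)
#4 →I1  (only one flow-in slot at J1)

bond 0 stroke→J1
bond 1 stroke→J3
bond 2 stroke→J2
bond 3 stroke→J3
bond 4 stroke→I1
bond 5 stroke→Sf1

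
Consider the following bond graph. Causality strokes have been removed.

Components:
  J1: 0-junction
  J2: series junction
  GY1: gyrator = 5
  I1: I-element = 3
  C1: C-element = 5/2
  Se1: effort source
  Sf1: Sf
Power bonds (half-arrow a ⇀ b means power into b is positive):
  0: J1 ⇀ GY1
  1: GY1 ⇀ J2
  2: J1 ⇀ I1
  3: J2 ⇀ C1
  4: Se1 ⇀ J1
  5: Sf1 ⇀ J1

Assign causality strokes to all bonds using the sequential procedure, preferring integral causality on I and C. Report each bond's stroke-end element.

b4 →J1  (Se1 (Se) sets effort on bond)
b5 →Sf1  (Sf1 fixes flow; stroke at Sf1)
b0 →GY1  (0-jn J1 has e-setter on 4)
b2 →I1  (J1: bond 4 brought effort, rest push out)
b1 →GY1  (GY GY1: same side as bond 0)
b3 →J2  (J2: bond 1 brought flow, rest push out)

#0 stroke at GY1
#1 stroke at GY1
#2 stroke at I1
#3 stroke at J2
#4 stroke at J1
#5 stroke at Sf1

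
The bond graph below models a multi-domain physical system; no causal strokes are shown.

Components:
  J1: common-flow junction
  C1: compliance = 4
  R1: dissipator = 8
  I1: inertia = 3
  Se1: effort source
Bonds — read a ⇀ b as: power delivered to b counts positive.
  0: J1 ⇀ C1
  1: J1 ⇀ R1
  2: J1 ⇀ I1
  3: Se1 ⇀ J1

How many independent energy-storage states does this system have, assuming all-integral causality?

bond 3 →J1  (Se1 fixes effort; stroke away)
bond 0 →J1  (prefer integral on C1)
bond 2 →I1  (prefer integral on I1)
bond 1 →J1  (common-f at J1 fixed by 2)

2  (C1, I1 all integral)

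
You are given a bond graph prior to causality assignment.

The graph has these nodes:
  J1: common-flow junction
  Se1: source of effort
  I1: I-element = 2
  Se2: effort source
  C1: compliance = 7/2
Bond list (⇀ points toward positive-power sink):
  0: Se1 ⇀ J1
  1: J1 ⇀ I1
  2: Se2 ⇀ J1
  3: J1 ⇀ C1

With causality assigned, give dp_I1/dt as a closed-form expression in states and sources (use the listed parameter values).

β0 stroke→J1  (Se1 (Se) sets effort on bond)
β2 stroke→J1  (Se2 (Se) sets effort on bond)
β1 stroke→I1  (I1: I, integral causality)
β3 stroke→J1  (J1: bond 1 brought flow, rest push out)

dp_I1/dt = E_Se1 + E_Se2 - 2*q_C1/7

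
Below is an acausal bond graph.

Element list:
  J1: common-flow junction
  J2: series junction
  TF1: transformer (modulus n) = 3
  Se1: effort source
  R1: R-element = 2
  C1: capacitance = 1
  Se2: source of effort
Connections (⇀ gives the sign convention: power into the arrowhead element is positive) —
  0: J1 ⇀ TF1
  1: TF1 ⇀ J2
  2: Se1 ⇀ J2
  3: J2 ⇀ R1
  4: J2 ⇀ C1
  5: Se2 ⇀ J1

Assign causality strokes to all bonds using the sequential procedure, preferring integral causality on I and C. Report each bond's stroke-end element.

bond 2 →J2  (Se1: effort source, stroke at far end)
bond 5 →J1  (Se2 (Se) sets effort on bond)
bond 0 →TF1  (J1 needs exactly one f-in)
bond 1 →J2  (TF1 one-in-one-out from 0)
bond 4 →J2  (prefer integral on C1)
bond 3 →R1  (only one flow-in slot at J2)

#0 stroke→TF1
#1 stroke→J2
#2 stroke→J2
#3 stroke→R1
#4 stroke→J2
#5 stroke→J1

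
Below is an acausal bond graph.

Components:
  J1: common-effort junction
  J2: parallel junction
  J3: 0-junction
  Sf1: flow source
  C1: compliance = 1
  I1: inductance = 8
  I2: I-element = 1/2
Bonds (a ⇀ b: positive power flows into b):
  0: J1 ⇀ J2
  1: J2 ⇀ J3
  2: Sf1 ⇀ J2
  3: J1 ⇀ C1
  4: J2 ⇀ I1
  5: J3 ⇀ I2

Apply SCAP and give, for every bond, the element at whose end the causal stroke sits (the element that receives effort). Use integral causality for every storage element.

bond 0 stroke→J2
bond 1 stroke→J3
bond 2 stroke→Sf1
bond 3 stroke→J1
bond 4 stroke→I1
bond 5 stroke→I2

b2 stroke→Sf1  (Sf1 fixes flow; stroke at Sf1)
b3 stroke→J1  (C1 integral (e out))
b0 stroke→J2  (J1 effort already set via bond 3)
b1 stroke→J3  (common-e at J2 fixed by 0)
b4 stroke→I1  (common-e at J2 fixed by 0)
b5 stroke→I2  (J3 effort already set via bond 1)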